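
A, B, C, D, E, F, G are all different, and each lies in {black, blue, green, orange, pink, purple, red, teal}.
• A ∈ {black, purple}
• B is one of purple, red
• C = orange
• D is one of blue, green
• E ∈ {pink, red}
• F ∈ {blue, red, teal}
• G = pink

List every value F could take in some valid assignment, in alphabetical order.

blue, teal

C must be orange (only option left).
That leaves G = pink. Strike pink from E.
E must be red (only option left). So B, F can't be red.
B must be purple (only option left). Eliminate purple elsewhere: A.
A must be black (only option left).
No further eliminations apply; F can still be any of blue, teal.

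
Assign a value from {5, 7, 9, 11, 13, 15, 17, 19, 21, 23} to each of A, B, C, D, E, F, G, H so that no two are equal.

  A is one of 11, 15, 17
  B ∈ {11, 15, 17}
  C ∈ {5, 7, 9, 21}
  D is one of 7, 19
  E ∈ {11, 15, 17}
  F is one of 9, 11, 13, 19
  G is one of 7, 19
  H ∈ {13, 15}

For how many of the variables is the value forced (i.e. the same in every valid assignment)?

2

D and G share exactly the 2 values {7, 19}; by pigeonhole those values go to them, so strike 7, 19 from C, F.
A, B, E share exactly the 3 values {11, 15, 17}; by pigeonhole those values go to them, so strike 11, 15, 17 from F, H.
H's domain is down to {13}, so H = 13. So F can't be 13.
That leaves F = 9. Strike 9 from C.
Determined: F=9, H=13. The other variables each still have more than one consistent value. That makes 2.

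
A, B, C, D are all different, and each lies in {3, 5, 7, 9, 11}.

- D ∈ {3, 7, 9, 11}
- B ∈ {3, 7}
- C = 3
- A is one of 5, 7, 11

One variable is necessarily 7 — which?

C has just one choice, so C = 3. Remove 3 from B, D.
So 7 goes to B.

B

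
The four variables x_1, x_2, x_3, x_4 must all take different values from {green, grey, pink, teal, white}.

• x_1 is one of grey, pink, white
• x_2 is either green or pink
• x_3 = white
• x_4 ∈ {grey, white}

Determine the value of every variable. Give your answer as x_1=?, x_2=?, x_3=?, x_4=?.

x_3 must be white (only option left). So x_1, x_4 can't be white.
That leaves x_4 = grey. So x_1 can't be grey.
x_1's domain is down to {pink}, so x_1 = pink. Strike pink from x_2.
That leaves x_2 = green.

x_1=pink, x_2=green, x_3=white, x_4=grey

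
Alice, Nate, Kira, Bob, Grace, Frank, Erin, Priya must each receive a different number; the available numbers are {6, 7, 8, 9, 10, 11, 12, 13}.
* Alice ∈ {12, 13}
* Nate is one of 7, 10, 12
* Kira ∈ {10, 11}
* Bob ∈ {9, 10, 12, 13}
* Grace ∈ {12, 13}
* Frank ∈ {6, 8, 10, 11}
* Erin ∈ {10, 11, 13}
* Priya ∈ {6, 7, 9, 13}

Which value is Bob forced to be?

9

Among the 8 variables, 8 fits only Frank (and all 8 values in {6, 7, 8, 9, 10, 11, 12, 13} must be used), so Frank = 8.
The 7 still-open variables together cover exactly {6, 7, 9, 10, 11, 12, 13} — 7 values for 7 variables — and 6 appears only in Priya's list, so Priya = 6.
Among the 6 still-open variables, 7 fits only Nate (and all 6 values in {7, 9, 10, 11, 12, 13} must be used), so Nate = 7.
Among the 5 still-open variables, 9 fits only Bob (and all 5 values in {9, 10, 11, 12, 13} must be used), so Bob = 9.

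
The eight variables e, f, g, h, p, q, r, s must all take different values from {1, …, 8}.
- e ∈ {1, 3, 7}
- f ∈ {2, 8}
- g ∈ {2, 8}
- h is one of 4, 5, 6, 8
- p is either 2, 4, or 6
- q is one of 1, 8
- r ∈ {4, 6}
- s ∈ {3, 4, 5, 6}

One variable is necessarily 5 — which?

The 8 variables draw from only 8 values {1, 2, 3, 4, 5, 6, 7, 8}, so each is used; only e can be 7, hence e = 7.
The 7 still-open variables together cover exactly {1, 2, 3, 4, 5, 6, 8} — 7 values for 7 variables — and 1 appears only in q's list, so q = 1.
Among the 6 still-open variables, 3 fits only s (and all 6 values in {2, 3, 4, 5, 6, 8} must be used), so s = 3.
Among the 5 still-open variables, 5 fits only h (and all 5 values in {2, 4, 5, 6, 8} must be used), so h = 5.

h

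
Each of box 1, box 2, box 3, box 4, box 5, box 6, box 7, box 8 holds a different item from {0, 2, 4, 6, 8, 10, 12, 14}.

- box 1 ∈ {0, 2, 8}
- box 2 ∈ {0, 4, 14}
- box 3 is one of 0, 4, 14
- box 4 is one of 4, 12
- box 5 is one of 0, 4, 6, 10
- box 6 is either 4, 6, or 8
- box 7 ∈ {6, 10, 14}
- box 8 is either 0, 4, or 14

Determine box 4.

The 8 variables draw from only 8 values {0, 2, 4, 6, 8, 10, 12, 14}, so each is used; only box 1 can be 2, hence box 1 = 2.
Among the 7 still-open variables, 8 fits only box 6 (and all 7 values in {0, 4, 6, 8, 10, 12, 14} must be used), so box 6 = 8.
The 6 still-open variables draw from only 6 values {0, 4, 6, 10, 12, 14}, so each is used; only box 4 can be 12, hence box 4 = 12.

12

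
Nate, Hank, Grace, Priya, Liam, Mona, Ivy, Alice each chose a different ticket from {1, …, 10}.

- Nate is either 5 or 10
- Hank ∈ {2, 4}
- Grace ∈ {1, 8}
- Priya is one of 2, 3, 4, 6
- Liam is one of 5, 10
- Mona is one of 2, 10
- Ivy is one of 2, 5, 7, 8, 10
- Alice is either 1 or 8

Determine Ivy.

7

The 2 variables Nate and Liam are confined to {5, 10}, which locks those values in; drop them from Mona, Ivy.
That leaves Mona = 2. Remove 2 from Hank, Priya, Ivy.
That leaves Hank = 4. Strike 4 from Priya.
Grace and Alice share exactly the 2 values {1, 8}; by pigeonhole those values go to them, so strike 1, 8 from Ivy.
So Ivy = 7.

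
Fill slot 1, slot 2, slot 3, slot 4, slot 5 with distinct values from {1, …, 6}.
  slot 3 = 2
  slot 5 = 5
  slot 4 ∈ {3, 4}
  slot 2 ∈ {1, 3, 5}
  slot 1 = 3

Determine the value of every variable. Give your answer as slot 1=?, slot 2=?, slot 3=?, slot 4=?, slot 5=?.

slot 1=3, slot 2=1, slot 3=2, slot 4=4, slot 5=5

slot 1's domain is down to {3}, so slot 1 = 3. Remove 3 from slot 2, slot 4.
That leaves slot 3 = 2.
slot 4 has just one choice, so slot 4 = 4.
slot 5 must be 5 (only option left). Strike 5 from slot 2.
slot 2 must be 1 (only option left).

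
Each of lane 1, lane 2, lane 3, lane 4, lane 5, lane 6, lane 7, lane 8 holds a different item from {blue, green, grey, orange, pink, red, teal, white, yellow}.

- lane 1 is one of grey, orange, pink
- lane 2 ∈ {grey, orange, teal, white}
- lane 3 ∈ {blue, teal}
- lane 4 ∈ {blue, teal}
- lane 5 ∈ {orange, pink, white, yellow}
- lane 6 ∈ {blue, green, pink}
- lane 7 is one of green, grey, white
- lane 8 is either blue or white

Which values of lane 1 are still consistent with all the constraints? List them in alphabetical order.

Among the 8 variables, yellow fits only lane 5 (and all 8 values in {blue, green, grey, orange, pink, teal, white, yellow} must be used), so lane 5 = yellow.
lane 3 and lane 4 share exactly the 2 values {blue, teal}; by pigeonhole those values go to them, so strike blue, teal from lane 2, lane 6, lane 8.
lane 8 has just one choice, so lane 8 = white. So lane 2, lane 7 can't be white.
No further eliminations apply; lane 1 can still be any of grey, orange, pink.

grey, orange, pink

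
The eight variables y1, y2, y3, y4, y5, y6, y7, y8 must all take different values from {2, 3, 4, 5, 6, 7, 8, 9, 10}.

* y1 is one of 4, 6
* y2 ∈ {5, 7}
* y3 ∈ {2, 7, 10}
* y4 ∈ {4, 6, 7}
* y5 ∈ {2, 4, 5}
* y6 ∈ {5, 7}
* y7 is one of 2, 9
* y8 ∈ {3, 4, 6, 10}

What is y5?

The 8 variables draw from only 8 values {2, 3, 4, 5, 6, 7, 9, 10}, so each is used; only y8 can be 3, hence y8 = 3.
The 7 still-open variables together cover exactly {2, 4, 5, 6, 7, 9, 10} — 7 values for 7 variables — and 9 appears only in y7's list, so y7 = 9.
The 6 still-open variables draw from only 6 values {2, 4, 5, 6, 7, 10}, so each is used; only y3 can be 10, hence y3 = 10.
The 5 still-open variables draw from only 5 values {2, 4, 5, 6, 7}, so each is used; only y5 can be 2, hence y5 = 2.

2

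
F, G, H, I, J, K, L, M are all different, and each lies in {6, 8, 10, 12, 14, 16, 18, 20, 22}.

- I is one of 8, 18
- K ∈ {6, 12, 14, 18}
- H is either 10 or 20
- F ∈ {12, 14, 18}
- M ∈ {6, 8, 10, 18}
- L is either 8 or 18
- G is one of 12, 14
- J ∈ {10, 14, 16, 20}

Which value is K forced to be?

The 8 variables together cover exactly {6, 8, 10, 12, 14, 16, 18, 20} — 8 values for 8 variables — and 16 appears only in J's list, so J = 16.
Among the 7 still-open variables, 20 fits only H (and all 7 values in {6, 8, 10, 12, 14, 18, 20} must be used), so H = 20.
The 6 still-open variables together cover exactly {6, 8, 10, 12, 14, 18} — 6 values for 6 variables — and 10 appears only in M's list, so M = 10.
The 5 still-open variables together cover exactly {6, 8, 12, 14, 18} — 5 values for 5 variables — and 6 appears only in K's list, so K = 6.

6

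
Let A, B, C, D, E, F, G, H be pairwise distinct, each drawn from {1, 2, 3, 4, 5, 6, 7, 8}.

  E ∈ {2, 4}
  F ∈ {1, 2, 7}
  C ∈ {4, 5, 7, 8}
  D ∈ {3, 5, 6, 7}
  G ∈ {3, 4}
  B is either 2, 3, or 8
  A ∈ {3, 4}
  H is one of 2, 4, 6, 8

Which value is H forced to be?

6

Among the 8 variables, 1 fits only F (and all 8 values in {1, 2, 3, 4, 5, 6, 7, 8} must be used), so F = 1.
The 2 variables A and G are confined to {3, 4}, which locks those values in; drop them from B, C, D, E, H.
E has just one choice, so E = 2. Remove 2 from B, H.
B must be 8 (only option left). Remove 8 from C, H.
So H = 6.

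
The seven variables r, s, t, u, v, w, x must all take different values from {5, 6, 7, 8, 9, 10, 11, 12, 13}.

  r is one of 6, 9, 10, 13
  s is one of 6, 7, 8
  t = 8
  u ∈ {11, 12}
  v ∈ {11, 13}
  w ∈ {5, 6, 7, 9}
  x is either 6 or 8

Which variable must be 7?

s

t has just one choice, so t = 8. Remove 8 from s, x.
x's domain is down to {6}, so x = 6. So r, s, w can't be 6.
So 7 goes to s.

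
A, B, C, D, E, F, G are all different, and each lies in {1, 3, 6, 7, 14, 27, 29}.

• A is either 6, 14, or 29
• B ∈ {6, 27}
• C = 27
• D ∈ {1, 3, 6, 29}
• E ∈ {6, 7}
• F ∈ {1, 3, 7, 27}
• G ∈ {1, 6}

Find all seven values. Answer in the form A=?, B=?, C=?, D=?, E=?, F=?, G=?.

C must be 27 (only option left). Strike 27 from B, F.
B must be 6 (only option left). Eliminate 6 elsewhere: A, D, E, G.
E has just one choice, so E = 7. So F can't be 7.
G must be 1 (only option left). So D, F can't be 1.
F must be 3 (only option left). Remove 3 from D.
That leaves D = 29. Strike 29 from A.
A's domain is down to {14}, so A = 14.

A=14, B=6, C=27, D=29, E=7, F=3, G=1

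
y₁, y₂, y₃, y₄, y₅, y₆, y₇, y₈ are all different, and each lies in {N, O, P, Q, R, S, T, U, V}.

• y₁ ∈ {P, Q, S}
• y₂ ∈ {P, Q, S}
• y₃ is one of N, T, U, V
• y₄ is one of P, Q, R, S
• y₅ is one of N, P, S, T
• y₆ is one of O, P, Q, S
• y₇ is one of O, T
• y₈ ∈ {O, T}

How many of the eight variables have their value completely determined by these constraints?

2

y₇ and y₈ between them cover only {O, T} — a naked pair. Remove those values from y₃, y₅, y₆.
y₁, y₂, y₆ between them cover only {P, Q, S} — a naked triple. Remove those values from y₄, y₅.
y₄ must be R (only option left).
That leaves y₅ = N. Eliminate N elsewhere: y₃.
Determined: y₄=R, y₅=N. The other variables each still have more than one consistent value. That makes 2.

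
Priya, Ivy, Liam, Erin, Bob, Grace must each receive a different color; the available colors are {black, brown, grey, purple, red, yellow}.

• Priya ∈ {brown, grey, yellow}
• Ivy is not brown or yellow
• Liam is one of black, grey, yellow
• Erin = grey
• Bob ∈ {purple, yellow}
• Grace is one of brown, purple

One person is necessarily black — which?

Erin's domain is down to {grey}, so Erin = grey. Remove grey from Priya, Ivy, Liam.
The 5 still-open variables together cover exactly {black, brown, purple, red, yellow} — 5 values for 5 variables — and red appears only in Ivy's list, so Ivy = red.
The 4 still-open variables together cover exactly {black, brown, purple, yellow} — 4 values for 4 variables — and black appears only in Liam's list, so Liam = black.

Liam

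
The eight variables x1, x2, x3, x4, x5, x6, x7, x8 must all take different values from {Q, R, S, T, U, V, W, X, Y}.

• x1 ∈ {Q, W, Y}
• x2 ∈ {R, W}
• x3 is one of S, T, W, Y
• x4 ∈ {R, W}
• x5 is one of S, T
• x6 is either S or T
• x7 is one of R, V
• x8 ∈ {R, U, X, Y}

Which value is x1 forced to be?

x2 and x4 between them cover only {R, W} — a naked pair. Remove those values from x1, x3, x7, x8.
x7 has just one choice, so x7 = V.
x5 and x6 between them cover only {S, T} — a naked pair. Remove those values from x3.
x3's domain is down to {Y}, so x3 = Y. Eliminate Y elsewhere: x1, x8.
So x1 = Q.

Q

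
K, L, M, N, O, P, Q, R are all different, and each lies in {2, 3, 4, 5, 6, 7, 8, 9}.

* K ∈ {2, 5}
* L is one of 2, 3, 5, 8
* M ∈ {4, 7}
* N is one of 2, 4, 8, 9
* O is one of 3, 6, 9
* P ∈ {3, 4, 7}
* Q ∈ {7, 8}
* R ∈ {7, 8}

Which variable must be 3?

The 8 variables together cover exactly {2, 3, 4, 5, 6, 7, 8, 9} — 8 values for 8 variables — and 6 appears only in O's list, so O = 6.
The 7 still-open variables draw from only 7 values {2, 3, 4, 5, 7, 8, 9}, so each is used; only N can be 9, hence N = 9.
The 2 variables Q and R are confined to {7, 8}, which locks those values in; drop them from L, M, P.
M has just one choice, so M = 4. So P can't be 4.
So 3 goes to P.

P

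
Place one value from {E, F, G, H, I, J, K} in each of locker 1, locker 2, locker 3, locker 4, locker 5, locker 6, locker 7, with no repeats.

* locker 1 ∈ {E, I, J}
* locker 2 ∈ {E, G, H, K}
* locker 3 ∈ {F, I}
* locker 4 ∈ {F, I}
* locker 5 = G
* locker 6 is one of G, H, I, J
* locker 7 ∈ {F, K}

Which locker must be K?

locker 7

locker 5 has just one choice, so locker 5 = G. Strike G from locker 2, locker 6.
The 2 variables locker 3 and locker 4 are confined to {F, I}, which locks those values in; drop them from locker 1, locker 6, locker 7.
So K goes to locker 7.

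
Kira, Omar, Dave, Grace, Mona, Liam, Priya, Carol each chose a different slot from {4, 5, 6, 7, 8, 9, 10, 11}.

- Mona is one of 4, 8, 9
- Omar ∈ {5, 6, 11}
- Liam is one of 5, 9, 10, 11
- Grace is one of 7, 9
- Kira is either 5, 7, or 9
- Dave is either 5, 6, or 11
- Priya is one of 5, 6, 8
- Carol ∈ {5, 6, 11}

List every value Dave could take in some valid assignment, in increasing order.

5, 6, 11

Among the 8 variables, 4 fits only Mona (and all 8 values in {4, 5, 6, 7, 8, 9, 10, 11} must be used), so Mona = 4.
The 7 still-open variables draw from only 7 values {5, 6, 7, 8, 9, 10, 11}, so each is used; only Priya can be 8, hence Priya = 8.
The 6 still-open variables draw from only 6 values {5, 6, 7, 9, 10, 11}, so each is used; only Liam can be 10, hence Liam = 10.
The 3 variables Omar, Dave, Carol are confined to {5, 6, 11}, which locks those values in; drop them from Kira.
No further eliminations apply; Dave can still be any of 5, 6, 11.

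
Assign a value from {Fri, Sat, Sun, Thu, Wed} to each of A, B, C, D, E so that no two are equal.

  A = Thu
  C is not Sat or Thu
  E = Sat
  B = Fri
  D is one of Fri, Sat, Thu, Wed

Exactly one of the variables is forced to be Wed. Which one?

D

A's domain is down to {Thu}, so A = Thu. So D can't be Thu.
B's domain is down to {Fri}, so B = Fri. Strike Fri from C, D.
That leaves E = Sat. Eliminate Sat elsewhere: D.
So Wed goes to D.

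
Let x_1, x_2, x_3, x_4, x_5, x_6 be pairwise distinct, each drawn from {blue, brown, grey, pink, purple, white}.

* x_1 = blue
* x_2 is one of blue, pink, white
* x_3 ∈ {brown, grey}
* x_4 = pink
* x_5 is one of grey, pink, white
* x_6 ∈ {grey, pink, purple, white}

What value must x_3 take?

brown

x_1 has just one choice, so x_1 = blue. So x_2 can't be blue.
x_4 must be pink (only option left). Strike pink from x_2, x_5, x_6.
x_2 must be white (only option left). Eliminate white elsewhere: x_5, x_6.
x_5 must be grey (only option left). Remove grey from x_3, x_6.
So x_3 = brown.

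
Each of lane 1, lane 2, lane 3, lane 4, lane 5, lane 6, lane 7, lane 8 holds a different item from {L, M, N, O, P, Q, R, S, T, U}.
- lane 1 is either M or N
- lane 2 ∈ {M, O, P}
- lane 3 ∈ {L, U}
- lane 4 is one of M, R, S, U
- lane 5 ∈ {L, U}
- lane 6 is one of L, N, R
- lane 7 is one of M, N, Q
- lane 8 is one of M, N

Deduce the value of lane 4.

lane 1 and lane 8 between them cover only {M, N} — a naked pair. Remove those values from lane 2, lane 4, lane 6, lane 7.
lane 7 must be Q (only option left).
lane 3 and lane 5 share exactly the 2 values {L, U}; by pigeonhole those values go to them, so strike L, U from lane 4, lane 6.
lane 6's domain is down to {R}, so lane 6 = R. So lane 4 can't be R.
So lane 4 = S.

S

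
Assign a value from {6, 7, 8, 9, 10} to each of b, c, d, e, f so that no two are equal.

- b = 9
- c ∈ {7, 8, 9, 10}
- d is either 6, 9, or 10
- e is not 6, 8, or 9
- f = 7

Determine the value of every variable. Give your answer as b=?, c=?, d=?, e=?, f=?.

b=9, c=8, d=6, e=10, f=7

b must be 9 (only option left). Remove 9 from c, d.
That leaves f = 7. Strike 7 from c, e.
e has just one choice, so e = 10. Remove 10 from c, d.
c must be 8 (only option left).
d's domain is down to {6}, so d = 6.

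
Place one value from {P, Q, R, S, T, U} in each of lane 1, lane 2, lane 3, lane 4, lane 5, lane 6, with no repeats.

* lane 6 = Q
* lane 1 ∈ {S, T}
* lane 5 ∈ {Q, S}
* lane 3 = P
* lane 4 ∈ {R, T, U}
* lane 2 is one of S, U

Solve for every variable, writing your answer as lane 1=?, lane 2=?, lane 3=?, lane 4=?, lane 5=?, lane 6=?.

lane 1=T, lane 2=U, lane 3=P, lane 4=R, lane 5=S, lane 6=Q

lane 3 must be P (only option left).
lane 6's domain is down to {Q}, so lane 6 = Q. So lane 5 can't be Q.
lane 5 has just one choice, so lane 5 = S. So lane 1, lane 2 can't be S.
That leaves lane 1 = T. So lane 4 can't be T.
lane 2's domain is down to {U}, so lane 2 = U. Strike U from lane 4.
That leaves lane 4 = R.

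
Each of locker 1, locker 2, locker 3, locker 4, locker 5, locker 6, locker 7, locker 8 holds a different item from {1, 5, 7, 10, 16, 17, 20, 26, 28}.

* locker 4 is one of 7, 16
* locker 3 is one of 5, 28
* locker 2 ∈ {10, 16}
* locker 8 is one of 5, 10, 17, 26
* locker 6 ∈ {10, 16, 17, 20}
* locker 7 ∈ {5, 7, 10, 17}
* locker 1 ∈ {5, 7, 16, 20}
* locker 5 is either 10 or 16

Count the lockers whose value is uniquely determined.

The 8 variables together cover exactly {5, 7, 10, 16, 17, 20, 26, 28} — 8 values for 8 variables — and 26 appears only in locker 8's list, so locker 8 = 26.
The 7 still-open variables together cover exactly {5, 7, 10, 16, 17, 20, 28} — 7 values for 7 variables — and 28 appears only in locker 3's list, so locker 3 = 28.
locker 2 and locker 5 share exactly the 2 values {10, 16}; by pigeonhole those values go to them, so strike 10, 16 from locker 1, locker 4, locker 6, locker 7.
That leaves locker 4 = 7. So locker 1, locker 7 can't be 7.
Determined: locker 3=28, locker 4=7, locker 8=26. The other lockers each still have more than one consistent value. That makes 3.

3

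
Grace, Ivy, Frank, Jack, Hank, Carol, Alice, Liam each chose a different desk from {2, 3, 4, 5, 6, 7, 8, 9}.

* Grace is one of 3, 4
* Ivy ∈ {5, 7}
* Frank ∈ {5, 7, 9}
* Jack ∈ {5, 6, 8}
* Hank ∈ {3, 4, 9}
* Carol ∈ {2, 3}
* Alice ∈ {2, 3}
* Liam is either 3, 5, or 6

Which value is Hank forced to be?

The 8 variables draw from only 8 values {2, 3, 4, 5, 6, 7, 8, 9}, so each is used; only Jack can be 8, hence Jack = 8.
Among the 7 still-open variables, 6 fits only Liam (and all 7 values in {2, 3, 4, 5, 6, 7, 9} must be used), so Liam = 6.
The 2 variables Carol and Alice are confined to {2, 3}, which locks those values in; drop them from Grace, Hank.
That leaves Grace = 4. Eliminate 4 elsewhere: Hank.
So Hank = 9.

9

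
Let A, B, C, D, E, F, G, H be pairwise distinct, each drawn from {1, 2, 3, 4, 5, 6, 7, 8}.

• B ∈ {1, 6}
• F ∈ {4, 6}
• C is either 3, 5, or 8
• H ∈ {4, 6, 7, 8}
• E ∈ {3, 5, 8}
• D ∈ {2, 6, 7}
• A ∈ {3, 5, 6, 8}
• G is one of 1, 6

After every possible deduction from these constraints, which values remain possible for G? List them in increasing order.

1, 6

Among the 8 variables, 2 fits only D (and all 8 values in {1, 2, 3, 4, 5, 6, 7, 8} must be used), so D = 2.
Among the 7 still-open variables, 7 fits only H (and all 7 values in {1, 3, 4, 5, 6, 7, 8} must be used), so H = 7.
Among the 6 still-open variables, 4 fits only F (and all 6 values in {1, 3, 4, 5, 6, 8} must be used), so F = 4.
The 2 variables B and G are confined to {1, 6}, which locks those values in; drop them from A.
No further eliminations apply; G can still be any of 1, 6.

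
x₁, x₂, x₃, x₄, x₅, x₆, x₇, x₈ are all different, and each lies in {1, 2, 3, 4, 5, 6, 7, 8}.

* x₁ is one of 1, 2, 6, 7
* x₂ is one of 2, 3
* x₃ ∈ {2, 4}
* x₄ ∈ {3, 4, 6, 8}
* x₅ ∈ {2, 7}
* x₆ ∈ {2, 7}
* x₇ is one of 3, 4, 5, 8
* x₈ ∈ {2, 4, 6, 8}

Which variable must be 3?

x₂

Among the 8 variables, 1 fits only x₁ (and all 8 values in {1, 2, 3, 4, 5, 6, 7, 8} must be used), so x₁ = 1.
The 7 still-open variables together cover exactly {2, 3, 4, 5, 6, 7, 8} — 7 values for 7 variables — and 5 appears only in x₇'s list, so x₇ = 5.
The 2 variables x₅ and x₆ are confined to {2, 7}, which locks those values in; drop them from x₂, x₃, x₈.
So 3 goes to x₂.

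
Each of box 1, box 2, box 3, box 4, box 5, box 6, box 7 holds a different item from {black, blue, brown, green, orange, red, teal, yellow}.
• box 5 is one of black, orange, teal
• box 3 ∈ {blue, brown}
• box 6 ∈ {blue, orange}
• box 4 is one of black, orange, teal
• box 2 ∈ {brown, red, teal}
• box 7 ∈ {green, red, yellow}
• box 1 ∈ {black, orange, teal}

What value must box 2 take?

red

The 3 variables box 1, box 4, box 5 are confined to {black, orange, teal}, which locks those values in; drop them from box 2, box 6.
box 6 has just one choice, so box 6 = blue. Remove blue from box 3.
box 3 has just one choice, so box 3 = brown. Strike brown from box 2.
So box 2 = red.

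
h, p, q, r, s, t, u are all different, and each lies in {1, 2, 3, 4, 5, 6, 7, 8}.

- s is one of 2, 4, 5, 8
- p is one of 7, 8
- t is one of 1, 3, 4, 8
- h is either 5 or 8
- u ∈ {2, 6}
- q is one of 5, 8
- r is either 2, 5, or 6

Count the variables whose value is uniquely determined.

2

h and q share exactly the 2 values {5, 8}; by pigeonhole those values go to them, so strike 5, 8 from p, r, s, t.
p's domain is down to {7}, so p = 7.
r and u between them cover only {2, 6} — a naked pair. Remove those values from s.
That leaves s = 4. Strike 4 from t.
Determined: p=7, s=4. The other variables each still have more than one consistent value. That makes 2.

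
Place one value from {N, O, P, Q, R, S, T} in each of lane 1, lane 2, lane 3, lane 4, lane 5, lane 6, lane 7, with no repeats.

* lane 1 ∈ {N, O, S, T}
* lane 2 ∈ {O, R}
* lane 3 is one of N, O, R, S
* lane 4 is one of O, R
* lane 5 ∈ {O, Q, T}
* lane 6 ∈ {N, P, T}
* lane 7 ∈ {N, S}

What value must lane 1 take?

T

The 7 variables draw from only 7 values {N, O, P, Q, R, S, T}, so each is used; only lane 6 can be P, hence lane 6 = P.
Among the 6 still-open variables, Q fits only lane 5 (and all 6 values in {N, O, Q, R, S, T} must be used), so lane 5 = Q.
Among the 5 still-open variables, T fits only lane 1 (and all 5 values in {N, O, R, S, T} must be used), so lane 1 = T.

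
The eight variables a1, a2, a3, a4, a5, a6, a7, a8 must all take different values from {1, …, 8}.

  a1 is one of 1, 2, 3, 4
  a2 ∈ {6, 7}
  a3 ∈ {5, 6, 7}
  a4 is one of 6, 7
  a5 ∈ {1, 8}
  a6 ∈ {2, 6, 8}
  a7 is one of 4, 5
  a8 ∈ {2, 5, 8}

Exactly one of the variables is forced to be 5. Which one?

The 8 variables draw from only 8 values {1, 2, 3, 4, 5, 6, 7, 8}, so each is used; only a1 can be 3, hence a1 = 3.
The 7 still-open variables together cover exactly {1, 2, 4, 5, 6, 7, 8} — 7 values for 7 variables — and 1 appears only in a5's list, so a5 = 1.
Among the 6 still-open variables, 4 fits only a7 (and all 6 values in {2, 4, 5, 6, 7, 8} must be used), so a7 = 4.
The 2 variables a2 and a4 are confined to {6, 7}, which locks those values in; drop them from a3, a6.
So 5 goes to a3.

a3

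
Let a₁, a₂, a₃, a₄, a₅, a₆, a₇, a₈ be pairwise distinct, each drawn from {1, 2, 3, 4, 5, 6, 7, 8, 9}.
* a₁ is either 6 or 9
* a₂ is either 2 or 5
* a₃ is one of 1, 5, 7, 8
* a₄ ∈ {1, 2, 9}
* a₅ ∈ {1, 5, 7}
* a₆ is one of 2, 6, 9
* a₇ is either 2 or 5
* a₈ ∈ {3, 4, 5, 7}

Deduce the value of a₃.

a₂ and a₇ between them cover only {2, 5} — a naked pair. Remove those values from a₃, a₄, a₅, a₆, a₈.
a₁ and a₆ between them cover only {6, 9} — a naked pair. Remove those values from a₄.
a₄'s domain is down to {1}, so a₄ = 1. Eliminate 1 elsewhere: a₃, a₅.
a₅ must be 7 (only option left). Remove 7 from a₃, a₈.
So a₃ = 8.

8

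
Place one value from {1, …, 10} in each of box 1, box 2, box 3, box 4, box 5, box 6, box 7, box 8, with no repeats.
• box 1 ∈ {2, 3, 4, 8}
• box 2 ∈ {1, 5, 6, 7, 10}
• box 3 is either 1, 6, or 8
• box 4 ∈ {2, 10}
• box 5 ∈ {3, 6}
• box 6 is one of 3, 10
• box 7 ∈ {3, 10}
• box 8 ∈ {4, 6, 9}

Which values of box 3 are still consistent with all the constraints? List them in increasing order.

1, 8

box 6 and box 7 share exactly the 2 values {3, 10}; by pigeonhole those values go to them, so strike 3, 10 from box 1, box 2, box 4, box 5.
box 4 must be 2 (only option left). So box 1 can't be 2.
box 5 has just one choice, so box 5 = 6. Strike 6 from box 2, box 3, box 8.
No further eliminations apply; box 3 can still be any of 1, 8.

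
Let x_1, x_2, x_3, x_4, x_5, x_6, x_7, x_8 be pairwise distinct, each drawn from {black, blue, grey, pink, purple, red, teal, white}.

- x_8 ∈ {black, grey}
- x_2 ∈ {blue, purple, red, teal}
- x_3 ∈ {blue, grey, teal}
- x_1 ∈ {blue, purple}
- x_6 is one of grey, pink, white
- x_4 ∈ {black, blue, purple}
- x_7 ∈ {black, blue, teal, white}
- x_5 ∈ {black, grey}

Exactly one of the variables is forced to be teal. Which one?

The 8 variables together cover exactly {black, blue, grey, pink, purple, red, teal, white} — 8 values for 8 variables — and pink appears only in x_6's list, so x_6 = pink.
Among the 7 still-open variables, red fits only x_2 (and all 7 values in {black, blue, grey, purple, red, teal, white} must be used), so x_2 = red.
The 6 still-open variables together cover exactly {black, blue, grey, purple, teal, white} — 6 values for 6 variables — and white appears only in x_7's list, so x_7 = white.
The 5 still-open variables together cover exactly {black, blue, grey, purple, teal} — 5 values for 5 variables — and teal appears only in x_3's list, so x_3 = teal.

x_3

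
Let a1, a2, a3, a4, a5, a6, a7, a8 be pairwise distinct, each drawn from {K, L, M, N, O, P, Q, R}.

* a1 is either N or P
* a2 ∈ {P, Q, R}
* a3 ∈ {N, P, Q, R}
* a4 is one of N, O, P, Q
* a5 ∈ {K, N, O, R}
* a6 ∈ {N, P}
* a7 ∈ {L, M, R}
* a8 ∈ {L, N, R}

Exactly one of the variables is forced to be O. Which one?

The 8 variables draw from only 8 values {K, L, M, N, O, P, Q, R}, so each is used; only a5 can be K, hence a5 = K.
The 7 still-open variables draw from only 7 values {L, M, N, O, P, Q, R}, so each is used; only a7 can be M, hence a7 = M.
Among the 6 still-open variables, L fits only a8 (and all 6 values in {L, N, O, P, Q, R} must be used), so a8 = L.
The 5 still-open variables draw from only 5 values {N, O, P, Q, R}, so each is used; only a4 can be O, hence a4 = O.

a4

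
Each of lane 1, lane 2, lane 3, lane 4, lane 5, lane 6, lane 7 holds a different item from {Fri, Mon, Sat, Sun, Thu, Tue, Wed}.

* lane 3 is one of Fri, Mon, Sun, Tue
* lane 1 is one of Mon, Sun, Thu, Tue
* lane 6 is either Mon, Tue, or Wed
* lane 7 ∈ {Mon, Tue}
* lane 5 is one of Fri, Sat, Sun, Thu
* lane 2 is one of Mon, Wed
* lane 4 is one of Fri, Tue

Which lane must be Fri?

lane 4

Among the 7 variables, Sat fits only lane 5 (and all 7 values in {Fri, Mon, Sat, Sun, Thu, Tue, Wed} must be used), so lane 5 = Sat.
The 6 still-open variables together cover exactly {Fri, Mon, Sun, Thu, Tue, Wed} — 6 values for 6 variables — and Thu appears only in lane 1's list, so lane 1 = Thu.
The 5 still-open variables together cover exactly {Fri, Mon, Sun, Tue, Wed} — 5 values for 5 variables — and Sun appears only in lane 3's list, so lane 3 = Sun.
Among the 4 still-open variables, Fri fits only lane 4 (and all 4 values in {Fri, Mon, Tue, Wed} must be used), so lane 4 = Fri.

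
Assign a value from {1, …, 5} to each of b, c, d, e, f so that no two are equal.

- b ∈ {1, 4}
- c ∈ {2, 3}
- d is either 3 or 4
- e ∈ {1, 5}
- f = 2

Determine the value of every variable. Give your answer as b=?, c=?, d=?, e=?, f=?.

b=1, c=3, d=4, e=5, f=2

f's domain is down to {2}, so f = 2. Eliminate 2 elsewhere: c.
c has just one choice, so c = 3. So d can't be 3.
d has just one choice, so d = 4. Remove 4 from b.
b must be 1 (only option left). Eliminate 1 elsewhere: e.
e's domain is down to {5}, so e = 5.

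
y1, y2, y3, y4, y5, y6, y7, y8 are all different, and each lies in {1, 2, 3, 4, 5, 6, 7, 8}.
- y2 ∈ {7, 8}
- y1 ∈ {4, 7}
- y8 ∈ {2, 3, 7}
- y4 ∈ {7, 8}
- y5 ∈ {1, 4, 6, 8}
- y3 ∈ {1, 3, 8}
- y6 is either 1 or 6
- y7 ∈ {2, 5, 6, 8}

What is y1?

4

The 8 variables draw from only 8 values {1, 2, 3, 4, 5, 6, 7, 8}, so each is used; only y7 can be 5, hence y7 = 5.
The 7 still-open variables draw from only 7 values {1, 2, 3, 4, 6, 7, 8}, so each is used; only y8 can be 2, hence y8 = 2.
The 6 still-open variables together cover exactly {1, 3, 4, 6, 7, 8} — 6 values for 6 variables — and 3 appears only in y3's list, so y3 = 3.
y2 and y4 between them cover only {7, 8} — a naked pair. Remove those values from y1, y5.
So y1 = 4.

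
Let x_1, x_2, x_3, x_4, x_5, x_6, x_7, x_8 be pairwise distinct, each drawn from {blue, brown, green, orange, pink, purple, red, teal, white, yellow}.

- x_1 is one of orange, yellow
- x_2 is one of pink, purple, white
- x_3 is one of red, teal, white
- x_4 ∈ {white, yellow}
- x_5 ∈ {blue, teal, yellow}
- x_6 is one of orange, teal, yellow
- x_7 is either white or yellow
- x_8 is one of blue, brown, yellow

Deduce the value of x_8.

x_4 and x_7 share exactly the 2 values {white, yellow}; by pigeonhole those values go to them, so strike white, yellow from x_1, x_2, x_3, x_5, x_6, x_8.
That leaves x_1 = orange. Strike orange from x_6.
x_6 has just one choice, so x_6 = teal. Eliminate teal elsewhere: x_3, x_5.
x_3 must be red (only option left).
That leaves x_5 = blue. So x_8 can't be blue.
So x_8 = brown.

brown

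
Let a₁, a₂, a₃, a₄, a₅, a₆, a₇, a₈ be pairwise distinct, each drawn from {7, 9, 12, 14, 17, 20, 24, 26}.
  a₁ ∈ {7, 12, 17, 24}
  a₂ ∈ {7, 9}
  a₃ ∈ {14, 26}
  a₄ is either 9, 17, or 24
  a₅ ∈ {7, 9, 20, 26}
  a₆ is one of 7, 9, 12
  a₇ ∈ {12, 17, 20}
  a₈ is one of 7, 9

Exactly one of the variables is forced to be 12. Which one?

The 8 variables together cover exactly {7, 9, 12, 14, 17, 20, 24, 26} — 8 values for 8 variables — and 14 appears only in a₃'s list, so a₃ = 14.
The 7 still-open variables draw from only 7 values {7, 9, 12, 17, 20, 24, 26}, so each is used; only a₅ can be 26, hence a₅ = 26.
The 6 still-open variables draw from only 6 values {7, 9, 12, 17, 20, 24}, so each is used; only a₇ can be 20, hence a₇ = 20.
The 2 variables a₂ and a₈ are confined to {7, 9}, which locks those values in; drop them from a₁, a₄, a₆.
So 12 goes to a₆.

a₆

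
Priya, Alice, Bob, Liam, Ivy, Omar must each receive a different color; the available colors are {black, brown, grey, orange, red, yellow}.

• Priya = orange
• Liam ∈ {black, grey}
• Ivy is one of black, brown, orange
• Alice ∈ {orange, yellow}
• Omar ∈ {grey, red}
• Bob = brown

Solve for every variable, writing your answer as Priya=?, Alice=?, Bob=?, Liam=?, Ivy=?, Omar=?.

Priya must be orange (only option left). Strike orange from Alice, Ivy.
Alice has just one choice, so Alice = yellow.
That leaves Bob = brown. Eliminate brown elsewhere: Ivy.
Ivy's domain is down to {black}, so Ivy = black. So Liam can't be black.
That leaves Liam = grey. Remove grey from Omar.
Omar's domain is down to {red}, so Omar = red.

Priya=orange, Alice=yellow, Bob=brown, Liam=grey, Ivy=black, Omar=red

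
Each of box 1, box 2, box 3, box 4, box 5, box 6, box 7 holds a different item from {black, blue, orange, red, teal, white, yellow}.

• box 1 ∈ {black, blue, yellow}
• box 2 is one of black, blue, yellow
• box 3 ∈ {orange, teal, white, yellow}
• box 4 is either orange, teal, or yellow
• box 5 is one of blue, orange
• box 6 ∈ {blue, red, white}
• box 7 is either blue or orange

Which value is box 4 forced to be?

The 7 variables together cover exactly {black, blue, orange, red, teal, white, yellow} — 7 values for 7 variables — and red appears only in box 6's list, so box 6 = red.
The 6 still-open variables together cover exactly {black, blue, orange, teal, white, yellow} — 6 values for 6 variables — and white appears only in box 3's list, so box 3 = white.
Among the 5 still-open variables, teal fits only box 4 (and all 5 values in {black, blue, orange, teal, yellow} must be used), so box 4 = teal.

teal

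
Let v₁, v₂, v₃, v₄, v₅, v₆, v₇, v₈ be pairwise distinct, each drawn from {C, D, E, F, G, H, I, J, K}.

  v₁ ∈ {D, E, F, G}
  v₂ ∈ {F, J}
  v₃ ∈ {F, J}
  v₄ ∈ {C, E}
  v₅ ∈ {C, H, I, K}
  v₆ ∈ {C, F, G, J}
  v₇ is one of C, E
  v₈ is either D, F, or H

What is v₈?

v₂ and v₃ share exactly the 2 values {F, J}; by pigeonhole those values go to them, so strike F, J from v₁, v₆, v₈.
The 2 variables v₄ and v₇ are confined to {C, E}, which locks those values in; drop them from v₁, v₅, v₆.
v₆ has just one choice, so v₆ = G. Eliminate G elsewhere: v₁.
v₁ has just one choice, so v₁ = D. Eliminate D elsewhere: v₈.
So v₈ = H.

H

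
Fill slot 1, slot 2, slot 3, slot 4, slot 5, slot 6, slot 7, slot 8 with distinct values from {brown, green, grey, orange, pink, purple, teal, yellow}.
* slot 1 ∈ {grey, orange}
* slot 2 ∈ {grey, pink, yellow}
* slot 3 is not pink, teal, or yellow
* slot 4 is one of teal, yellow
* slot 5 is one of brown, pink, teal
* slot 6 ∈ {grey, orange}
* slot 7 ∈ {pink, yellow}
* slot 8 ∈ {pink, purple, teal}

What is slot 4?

Among the 8 variables, green fits only slot 3 (and all 8 values in {brown, green, grey, orange, pink, purple, teal, yellow} must be used), so slot 3 = green.
The 7 still-open variables draw from only 7 values {brown, grey, orange, pink, purple, teal, yellow}, so each is used; only slot 5 can be brown, hence slot 5 = brown.
The 6 still-open variables draw from only 6 values {grey, orange, pink, purple, teal, yellow}, so each is used; only slot 8 can be purple, hence slot 8 = purple.
The 5 still-open variables together cover exactly {grey, orange, pink, teal, yellow} — 5 values for 5 variables — and teal appears only in slot 4's list, so slot 4 = teal.

teal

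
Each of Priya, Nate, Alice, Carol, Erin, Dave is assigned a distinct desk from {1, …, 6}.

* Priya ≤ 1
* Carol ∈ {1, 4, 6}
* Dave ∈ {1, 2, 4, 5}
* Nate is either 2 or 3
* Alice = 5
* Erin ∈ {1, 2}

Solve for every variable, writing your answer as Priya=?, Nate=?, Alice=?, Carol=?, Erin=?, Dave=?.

Priya must be 1 (only option left). So Carol, Erin, Dave can't be 1.
Alice must be 5 (only option left). So Dave can't be 5.
Erin's domain is down to {2}, so Erin = 2. Strike 2 from Nate, Dave.
That leaves Dave = 4. Strike 4 from Carol.
That leaves Nate = 3.
Carol has just one choice, so Carol = 6.

Priya=1, Nate=3, Alice=5, Carol=6, Erin=2, Dave=4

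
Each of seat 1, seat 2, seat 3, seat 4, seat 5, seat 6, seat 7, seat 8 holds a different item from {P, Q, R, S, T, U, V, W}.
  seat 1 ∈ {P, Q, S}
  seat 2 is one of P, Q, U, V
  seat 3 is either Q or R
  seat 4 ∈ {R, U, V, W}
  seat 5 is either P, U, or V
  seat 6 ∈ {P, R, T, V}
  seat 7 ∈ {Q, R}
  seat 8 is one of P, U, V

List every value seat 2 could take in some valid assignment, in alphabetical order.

The 8 variables draw from only 8 values {P, Q, R, S, T, U, V, W}, so each is used; only seat 1 can be S, hence seat 1 = S.
The 7 still-open variables draw from only 7 values {P, Q, R, T, U, V, W}, so each is used; only seat 6 can be T, hence seat 6 = T.
Among the 6 still-open variables, W fits only seat 4 (and all 6 values in {P, Q, R, U, V, W} must be used), so seat 4 = W.
The 2 variables seat 3 and seat 7 are confined to {Q, R}, which locks those values in; drop them from seat 2.
No further eliminations apply; seat 2 can still be any of P, U, V.

P, U, V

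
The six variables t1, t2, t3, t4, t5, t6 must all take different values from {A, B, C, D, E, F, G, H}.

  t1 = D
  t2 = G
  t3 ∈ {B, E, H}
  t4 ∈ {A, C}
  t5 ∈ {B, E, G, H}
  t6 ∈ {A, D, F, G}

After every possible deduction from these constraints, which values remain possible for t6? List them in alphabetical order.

A, F

t1 must be D (only option left). So t6 can't be D.
t2 has just one choice, so t2 = G. So t5, t6 can't be G.
No further eliminations apply; t6 can still be any of A, F.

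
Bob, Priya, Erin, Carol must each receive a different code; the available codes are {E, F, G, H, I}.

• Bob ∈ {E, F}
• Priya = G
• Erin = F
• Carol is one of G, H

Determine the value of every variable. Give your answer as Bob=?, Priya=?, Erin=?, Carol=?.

Priya has just one choice, so Priya = G. Strike G from Carol.
Erin must be F (only option left). So Bob can't be F.
Carol must be H (only option left).
Bob's domain is down to {E}, so Bob = E.

Bob=E, Priya=G, Erin=F, Carol=H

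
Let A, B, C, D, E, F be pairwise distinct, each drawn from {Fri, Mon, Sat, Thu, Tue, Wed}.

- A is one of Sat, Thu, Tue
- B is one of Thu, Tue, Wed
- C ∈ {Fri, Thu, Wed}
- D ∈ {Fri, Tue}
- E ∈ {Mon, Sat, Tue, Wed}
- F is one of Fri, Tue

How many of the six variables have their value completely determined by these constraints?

2

The 6 variables draw from only 6 values {Fri, Mon, Sat, Thu, Tue, Wed}, so each is used; only E can be Mon, hence E = Mon.
The 5 still-open variables draw from only 5 values {Fri, Sat, Thu, Tue, Wed}, so each is used; only A can be Sat, hence A = Sat.
The 2 variables D and F are confined to {Fri, Tue}, which locks those values in; drop them from B, C.
Determined: A=Sat, E=Mon. The other variables each still have more than one consistent value. That makes 2.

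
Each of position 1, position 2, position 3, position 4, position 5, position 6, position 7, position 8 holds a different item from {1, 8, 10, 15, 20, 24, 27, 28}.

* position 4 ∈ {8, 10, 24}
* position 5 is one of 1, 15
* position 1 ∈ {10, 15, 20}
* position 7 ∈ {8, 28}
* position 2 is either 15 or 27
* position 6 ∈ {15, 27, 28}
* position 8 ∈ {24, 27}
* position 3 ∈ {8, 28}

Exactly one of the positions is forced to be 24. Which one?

Among the 8 variables, 1 fits only position 5 (and all 8 values in {1, 8, 10, 15, 20, 24, 27, 28} must be used), so position 5 = 1.
Among the 7 still-open variables, 20 fits only position 1 (and all 7 values in {8, 10, 15, 20, 24, 27, 28} must be used), so position 1 = 20.
Among the 6 still-open variables, 10 fits only position 4 (and all 6 values in {8, 10, 15, 24, 27, 28} must be used), so position 4 = 10.
The 5 still-open variables draw from only 5 values {8, 15, 24, 27, 28}, so each is used; only position 8 can be 24, hence position 8 = 24.

position 8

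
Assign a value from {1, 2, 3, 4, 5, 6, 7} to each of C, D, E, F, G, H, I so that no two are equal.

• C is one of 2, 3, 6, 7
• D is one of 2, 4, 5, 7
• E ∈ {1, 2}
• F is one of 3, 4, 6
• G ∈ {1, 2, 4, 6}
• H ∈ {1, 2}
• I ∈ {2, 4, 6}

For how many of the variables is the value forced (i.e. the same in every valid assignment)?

3

The 7 variables draw from only 7 values {1, 2, 3, 4, 5, 6, 7}, so each is used; only D can be 5, hence D = 5.
The 6 still-open variables draw from only 6 values {1, 2, 3, 4, 6, 7}, so each is used; only C can be 7, hence C = 7.
The 5 still-open variables draw from only 5 values {1, 2, 3, 4, 6}, so each is used; only F can be 3, hence F = 3.
E and H share exactly the 2 values {1, 2}; by pigeonhole those values go to them, so strike 1, 2 from G, I.
Determined: C=7, D=5, F=3. The other variables each still have more than one consistent value. That makes 3.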